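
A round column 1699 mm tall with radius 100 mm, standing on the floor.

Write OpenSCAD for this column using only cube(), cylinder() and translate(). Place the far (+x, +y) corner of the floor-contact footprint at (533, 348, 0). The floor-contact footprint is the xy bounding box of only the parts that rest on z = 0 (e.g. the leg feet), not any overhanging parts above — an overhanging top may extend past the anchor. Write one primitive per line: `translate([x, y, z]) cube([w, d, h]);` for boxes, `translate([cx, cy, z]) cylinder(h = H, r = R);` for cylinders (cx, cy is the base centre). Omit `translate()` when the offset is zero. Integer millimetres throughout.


translate([433, 248, 0]) cylinder(h = 1699, r = 100);


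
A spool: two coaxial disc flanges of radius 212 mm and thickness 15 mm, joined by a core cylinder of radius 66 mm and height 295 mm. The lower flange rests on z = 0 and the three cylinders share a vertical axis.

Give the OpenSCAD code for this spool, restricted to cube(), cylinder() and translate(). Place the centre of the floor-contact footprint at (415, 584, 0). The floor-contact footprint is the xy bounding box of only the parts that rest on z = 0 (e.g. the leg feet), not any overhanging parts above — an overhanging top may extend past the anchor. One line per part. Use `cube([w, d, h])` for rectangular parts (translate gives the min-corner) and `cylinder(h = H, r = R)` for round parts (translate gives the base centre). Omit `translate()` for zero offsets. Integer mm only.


translate([415, 584, 0]) cylinder(h = 15, r = 212);
translate([415, 584, 15]) cylinder(h = 295, r = 66);
translate([415, 584, 310]) cylinder(h = 15, r = 212);


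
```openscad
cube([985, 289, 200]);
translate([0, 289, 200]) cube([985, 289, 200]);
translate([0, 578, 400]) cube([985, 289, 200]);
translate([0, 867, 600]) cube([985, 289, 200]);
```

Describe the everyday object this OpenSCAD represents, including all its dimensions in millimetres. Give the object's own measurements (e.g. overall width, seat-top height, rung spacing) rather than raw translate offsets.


A straight staircase of 4 solid steps. Each step is 985 mm wide (x), 289 mm deep (y, the going) and 200 mm tall (the rise). The first step rests on the floor; each subsequent step sits one going further in +y and one rise higher in +z, directly behind and above the previous step with no overlap.


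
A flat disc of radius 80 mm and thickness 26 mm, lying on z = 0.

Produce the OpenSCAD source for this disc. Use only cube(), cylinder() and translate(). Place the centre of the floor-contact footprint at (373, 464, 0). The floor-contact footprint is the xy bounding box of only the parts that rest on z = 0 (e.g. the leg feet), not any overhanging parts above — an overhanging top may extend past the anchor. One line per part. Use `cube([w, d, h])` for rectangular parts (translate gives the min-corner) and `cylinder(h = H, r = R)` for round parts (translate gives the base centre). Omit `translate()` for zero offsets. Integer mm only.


translate([373, 464, 0]) cylinder(h = 26, r = 80);


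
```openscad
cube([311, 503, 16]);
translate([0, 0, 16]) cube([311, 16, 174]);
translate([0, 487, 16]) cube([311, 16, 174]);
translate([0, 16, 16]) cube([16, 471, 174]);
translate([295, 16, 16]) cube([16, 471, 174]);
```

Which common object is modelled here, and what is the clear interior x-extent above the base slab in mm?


An open box. The internal width is 279 mm.

A 311×503 base slab with four walls standing on it — an open box. The base is 311 mm wide and the walls are 16 mm thick, so the internal width is 311 − 2 × 16 = 279 mm.


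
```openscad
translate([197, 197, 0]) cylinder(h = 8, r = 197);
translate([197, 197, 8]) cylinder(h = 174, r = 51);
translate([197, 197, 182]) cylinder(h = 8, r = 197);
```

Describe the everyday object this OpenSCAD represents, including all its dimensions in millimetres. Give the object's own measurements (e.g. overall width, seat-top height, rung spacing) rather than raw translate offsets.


A spool: two coaxial disc flanges of radius 197 mm and thickness 8 mm, joined by a core cylinder of radius 51 mm and height 174 mm. The lower flange rests on z = 0 and the three cylinders share a vertical axis.


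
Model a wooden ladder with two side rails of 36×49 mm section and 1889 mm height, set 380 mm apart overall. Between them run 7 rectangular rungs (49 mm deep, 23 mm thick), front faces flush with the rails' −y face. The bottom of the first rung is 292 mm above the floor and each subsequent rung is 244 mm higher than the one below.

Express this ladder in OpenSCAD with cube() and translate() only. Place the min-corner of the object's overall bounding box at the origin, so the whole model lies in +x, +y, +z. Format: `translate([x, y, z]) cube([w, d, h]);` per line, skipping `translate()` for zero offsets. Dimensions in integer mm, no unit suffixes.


cube([36, 49, 1889]);
translate([344, 0, 0]) cube([36, 49, 1889]);
translate([36, 0, 292]) cube([308, 49, 23]);
translate([36, 0, 536]) cube([308, 49, 23]);
translate([36, 0, 780]) cube([308, 49, 23]);
translate([36, 0, 1024]) cube([308, 49, 23]);
translate([36, 0, 1268]) cube([308, 49, 23]);
translate([36, 0, 1512]) cube([308, 49, 23]);
translate([36, 0, 1756]) cube([308, 49, 23]);


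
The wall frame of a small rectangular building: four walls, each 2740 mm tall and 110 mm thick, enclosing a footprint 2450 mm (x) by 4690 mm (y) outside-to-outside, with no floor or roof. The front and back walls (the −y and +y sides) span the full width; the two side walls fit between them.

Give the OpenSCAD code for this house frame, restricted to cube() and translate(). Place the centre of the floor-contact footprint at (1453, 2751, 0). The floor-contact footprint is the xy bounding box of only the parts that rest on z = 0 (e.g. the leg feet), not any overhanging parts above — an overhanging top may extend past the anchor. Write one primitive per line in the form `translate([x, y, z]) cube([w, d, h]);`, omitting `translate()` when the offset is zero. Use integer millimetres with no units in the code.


translate([228, 406, 0]) cube([2450, 110, 2740]);
translate([228, 4986, 0]) cube([2450, 110, 2740]);
translate([228, 516, 0]) cube([110, 4470, 2740]);
translate([2568, 516, 0]) cube([110, 4470, 2740]);


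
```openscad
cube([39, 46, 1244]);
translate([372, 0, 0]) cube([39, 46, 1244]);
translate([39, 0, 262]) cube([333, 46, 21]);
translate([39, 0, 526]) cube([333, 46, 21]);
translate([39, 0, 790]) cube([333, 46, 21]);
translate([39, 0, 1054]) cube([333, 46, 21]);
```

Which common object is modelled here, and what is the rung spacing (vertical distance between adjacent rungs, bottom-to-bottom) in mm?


A ladder. The rung spacing is 264 mm.

Two tall 39×46 posts with 4 short bars between them — a ladder. Adjacent rungs sit at z = 262 and z = 526, so the spacing is 526 − 262 = 264 mm.


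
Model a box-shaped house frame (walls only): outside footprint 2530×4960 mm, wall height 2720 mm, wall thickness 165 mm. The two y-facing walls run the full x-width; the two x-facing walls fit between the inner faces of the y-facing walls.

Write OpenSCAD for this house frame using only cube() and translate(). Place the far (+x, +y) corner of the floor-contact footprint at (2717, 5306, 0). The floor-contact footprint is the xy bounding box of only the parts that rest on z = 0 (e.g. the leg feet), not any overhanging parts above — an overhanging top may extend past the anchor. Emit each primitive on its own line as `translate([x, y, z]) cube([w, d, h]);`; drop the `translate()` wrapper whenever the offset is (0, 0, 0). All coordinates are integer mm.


translate([187, 346, 0]) cube([2530, 165, 2720]);
translate([187, 5141, 0]) cube([2530, 165, 2720]);
translate([187, 511, 0]) cube([165, 4630, 2720]);
translate([2552, 511, 0]) cube([165, 4630, 2720]);


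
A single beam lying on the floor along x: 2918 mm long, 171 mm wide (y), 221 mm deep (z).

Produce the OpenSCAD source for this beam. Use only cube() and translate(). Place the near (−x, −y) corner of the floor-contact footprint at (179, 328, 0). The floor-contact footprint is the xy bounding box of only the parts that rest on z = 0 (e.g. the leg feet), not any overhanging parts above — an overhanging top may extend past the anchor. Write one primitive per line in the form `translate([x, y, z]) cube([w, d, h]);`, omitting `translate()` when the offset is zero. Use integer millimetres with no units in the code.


translate([179, 328, 0]) cube([2918, 171, 221]);


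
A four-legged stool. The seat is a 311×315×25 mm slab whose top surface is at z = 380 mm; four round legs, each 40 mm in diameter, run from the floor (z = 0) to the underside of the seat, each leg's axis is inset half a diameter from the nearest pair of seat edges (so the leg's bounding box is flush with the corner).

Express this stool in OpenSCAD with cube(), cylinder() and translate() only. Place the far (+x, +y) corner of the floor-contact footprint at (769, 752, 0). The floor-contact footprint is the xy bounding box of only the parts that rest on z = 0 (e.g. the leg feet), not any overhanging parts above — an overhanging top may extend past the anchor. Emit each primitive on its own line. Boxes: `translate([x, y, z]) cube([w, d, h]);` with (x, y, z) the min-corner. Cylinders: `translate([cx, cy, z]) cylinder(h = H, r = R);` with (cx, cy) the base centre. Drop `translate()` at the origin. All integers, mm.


// leg_h = 380 - 25 = 355
translate([458, 437, 355]) cube([311, 315, 25]);
translate([478, 457, 0]) cylinder(h = 355, r = 20);
translate([749, 457, 0]) cylinder(h = 355, r = 20);
translate([478, 732, 0]) cylinder(h = 355, r = 20);
translate([749, 732, 0]) cylinder(h = 355, r = 20);


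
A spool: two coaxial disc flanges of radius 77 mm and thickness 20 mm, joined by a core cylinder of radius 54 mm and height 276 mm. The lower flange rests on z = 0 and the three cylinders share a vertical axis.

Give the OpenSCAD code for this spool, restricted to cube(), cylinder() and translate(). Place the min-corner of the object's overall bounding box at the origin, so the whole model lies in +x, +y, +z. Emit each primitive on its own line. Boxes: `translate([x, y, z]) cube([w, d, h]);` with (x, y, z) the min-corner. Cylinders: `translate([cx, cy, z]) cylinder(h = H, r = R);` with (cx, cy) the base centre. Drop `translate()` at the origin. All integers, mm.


translate([77, 77, 0]) cylinder(h = 20, r = 77);
translate([77, 77, 20]) cylinder(h = 276, r = 54);
translate([77, 77, 296]) cylinder(h = 20, r = 77);


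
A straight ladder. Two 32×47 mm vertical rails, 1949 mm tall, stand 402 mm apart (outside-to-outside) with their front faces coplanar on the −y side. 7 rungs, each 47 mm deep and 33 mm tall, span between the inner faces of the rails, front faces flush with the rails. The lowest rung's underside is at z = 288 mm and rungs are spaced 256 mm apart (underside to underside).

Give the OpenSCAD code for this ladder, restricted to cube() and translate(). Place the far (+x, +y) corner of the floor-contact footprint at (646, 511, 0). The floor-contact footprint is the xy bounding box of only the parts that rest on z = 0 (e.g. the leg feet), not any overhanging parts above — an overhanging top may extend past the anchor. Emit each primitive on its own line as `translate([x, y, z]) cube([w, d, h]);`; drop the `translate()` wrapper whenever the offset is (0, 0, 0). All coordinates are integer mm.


translate([244, 464, 0]) cube([32, 47, 1949]);
translate([614, 464, 0]) cube([32, 47, 1949]);
translate([276, 464, 288]) cube([338, 47, 33]);
translate([276, 464, 544]) cube([338, 47, 33]);
translate([276, 464, 800]) cube([338, 47, 33]);
translate([276, 464, 1056]) cube([338, 47, 33]);
translate([276, 464, 1312]) cube([338, 47, 33]);
translate([276, 464, 1568]) cube([338, 47, 33]);
translate([276, 464, 1824]) cube([338, 47, 33]);


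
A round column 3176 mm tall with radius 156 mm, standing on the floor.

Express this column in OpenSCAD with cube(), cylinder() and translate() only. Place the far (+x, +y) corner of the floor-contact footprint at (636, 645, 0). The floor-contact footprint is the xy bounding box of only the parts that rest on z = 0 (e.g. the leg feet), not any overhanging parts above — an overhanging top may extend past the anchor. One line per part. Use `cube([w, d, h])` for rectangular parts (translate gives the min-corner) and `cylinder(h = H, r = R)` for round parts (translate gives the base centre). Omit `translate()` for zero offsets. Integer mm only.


translate([480, 489, 0]) cylinder(h = 3176, r = 156);


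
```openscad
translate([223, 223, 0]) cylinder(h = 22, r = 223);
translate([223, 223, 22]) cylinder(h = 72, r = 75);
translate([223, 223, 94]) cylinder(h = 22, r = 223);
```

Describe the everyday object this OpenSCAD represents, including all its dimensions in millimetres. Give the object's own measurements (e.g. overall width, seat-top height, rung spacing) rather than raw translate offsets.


A spool: two coaxial disc flanges of radius 223 mm and thickness 22 mm, joined by a core cylinder of radius 75 mm and height 72 mm. The lower flange rests on z = 0 and the three cylinders share a vertical axis.


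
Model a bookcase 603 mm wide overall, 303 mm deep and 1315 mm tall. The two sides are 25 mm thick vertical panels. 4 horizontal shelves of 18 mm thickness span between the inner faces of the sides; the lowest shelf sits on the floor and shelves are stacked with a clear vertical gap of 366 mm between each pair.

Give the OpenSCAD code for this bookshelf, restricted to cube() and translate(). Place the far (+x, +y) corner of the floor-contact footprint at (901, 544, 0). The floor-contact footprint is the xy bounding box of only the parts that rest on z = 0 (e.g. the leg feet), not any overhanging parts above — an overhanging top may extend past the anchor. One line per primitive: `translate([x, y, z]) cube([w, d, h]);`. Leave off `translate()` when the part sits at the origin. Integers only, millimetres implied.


translate([298, 241, 0]) cube([25, 303, 1315]);
translate([876, 241, 0]) cube([25, 303, 1315]);
translate([323, 241, 0]) cube([553, 303, 18]);
translate([323, 241, 384]) cube([553, 303, 18]);
translate([323, 241, 768]) cube([553, 303, 18]);
translate([323, 241, 1152]) cube([553, 303, 18]);


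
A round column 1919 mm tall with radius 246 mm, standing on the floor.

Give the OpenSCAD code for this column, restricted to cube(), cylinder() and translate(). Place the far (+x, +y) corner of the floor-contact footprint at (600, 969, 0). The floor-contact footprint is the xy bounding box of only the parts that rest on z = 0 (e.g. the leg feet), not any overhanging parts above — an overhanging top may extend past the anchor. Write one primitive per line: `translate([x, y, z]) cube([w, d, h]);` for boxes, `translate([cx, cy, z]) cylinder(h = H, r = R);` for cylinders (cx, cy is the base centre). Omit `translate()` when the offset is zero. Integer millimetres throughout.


translate([354, 723, 0]) cylinder(h = 1919, r = 246);


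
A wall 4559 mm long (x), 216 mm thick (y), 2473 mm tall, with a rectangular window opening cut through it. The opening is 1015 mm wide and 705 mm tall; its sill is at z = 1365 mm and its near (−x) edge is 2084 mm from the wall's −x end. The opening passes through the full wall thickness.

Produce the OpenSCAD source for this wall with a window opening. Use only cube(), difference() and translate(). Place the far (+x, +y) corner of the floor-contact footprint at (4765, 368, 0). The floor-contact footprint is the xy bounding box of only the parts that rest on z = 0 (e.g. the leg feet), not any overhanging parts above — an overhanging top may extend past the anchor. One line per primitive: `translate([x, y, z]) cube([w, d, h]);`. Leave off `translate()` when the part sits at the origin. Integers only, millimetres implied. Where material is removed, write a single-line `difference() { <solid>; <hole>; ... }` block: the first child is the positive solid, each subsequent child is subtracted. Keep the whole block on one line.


difference() { translate([206, 152, 0]) cube([4559, 216, 2473]); translate([2290, 152, 1365]) cube([1015, 216, 705]); }


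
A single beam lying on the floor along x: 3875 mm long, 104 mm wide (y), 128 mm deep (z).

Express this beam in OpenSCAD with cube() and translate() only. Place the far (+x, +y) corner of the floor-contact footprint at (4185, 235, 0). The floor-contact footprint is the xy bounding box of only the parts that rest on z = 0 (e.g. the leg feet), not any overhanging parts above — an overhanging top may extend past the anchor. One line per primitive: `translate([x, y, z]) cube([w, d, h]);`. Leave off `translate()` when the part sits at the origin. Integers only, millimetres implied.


translate([310, 131, 0]) cube([3875, 104, 128]);


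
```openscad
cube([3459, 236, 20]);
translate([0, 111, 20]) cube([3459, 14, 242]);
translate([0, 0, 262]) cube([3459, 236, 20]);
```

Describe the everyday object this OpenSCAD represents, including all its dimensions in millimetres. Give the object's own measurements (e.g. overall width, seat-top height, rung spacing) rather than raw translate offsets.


An I-beam lying along x, 3459 mm long. Overall section height 282 mm. Two flanges 236 mm wide (y) and 20 mm thick, one on the floor and one at the top; a web 14 mm thick runs between them, centred on the flange width.


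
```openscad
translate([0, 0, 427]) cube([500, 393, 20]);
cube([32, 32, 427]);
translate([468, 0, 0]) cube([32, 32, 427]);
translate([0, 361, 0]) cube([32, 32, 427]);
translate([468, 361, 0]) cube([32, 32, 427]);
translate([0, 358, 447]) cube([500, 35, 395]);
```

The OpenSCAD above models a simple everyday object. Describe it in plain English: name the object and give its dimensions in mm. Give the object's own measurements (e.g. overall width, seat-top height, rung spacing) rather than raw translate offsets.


A chair. The seat is a 500×393×20 mm slab with its top at z = 447 mm, on four 32×32 mm corner legs (flush with the seat edges, standing on z = 0). A flat backrest 35 mm thick, 395 mm tall, spans the full seat width and rises from the seat top along its +y edge, rear face flush with the rear of the seat.


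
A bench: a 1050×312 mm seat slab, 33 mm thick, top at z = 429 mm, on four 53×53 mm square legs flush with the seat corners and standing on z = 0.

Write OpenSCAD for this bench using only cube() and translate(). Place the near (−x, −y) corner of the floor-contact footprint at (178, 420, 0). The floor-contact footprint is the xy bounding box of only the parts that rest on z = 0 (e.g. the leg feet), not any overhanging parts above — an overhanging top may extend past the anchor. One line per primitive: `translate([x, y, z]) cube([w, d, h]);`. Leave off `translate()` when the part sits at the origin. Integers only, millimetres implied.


translate([178, 420, 396]) cube([1050, 312, 33]);
translate([178, 420, 0]) cube([53, 53, 396]);
translate([178, 679, 0]) cube([53, 53, 396]);
translate([1175, 420, 0]) cube([53, 53, 396]);
translate([1175, 679, 0]) cube([53, 53, 396]);


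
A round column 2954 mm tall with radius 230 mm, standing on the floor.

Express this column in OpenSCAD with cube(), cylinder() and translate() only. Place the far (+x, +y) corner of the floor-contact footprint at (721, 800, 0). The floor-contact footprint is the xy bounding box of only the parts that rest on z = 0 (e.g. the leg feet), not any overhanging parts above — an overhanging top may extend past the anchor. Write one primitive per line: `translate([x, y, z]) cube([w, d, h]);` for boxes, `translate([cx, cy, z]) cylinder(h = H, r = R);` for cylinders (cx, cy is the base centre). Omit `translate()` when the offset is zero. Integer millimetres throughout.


translate([491, 570, 0]) cylinder(h = 2954, r = 230);


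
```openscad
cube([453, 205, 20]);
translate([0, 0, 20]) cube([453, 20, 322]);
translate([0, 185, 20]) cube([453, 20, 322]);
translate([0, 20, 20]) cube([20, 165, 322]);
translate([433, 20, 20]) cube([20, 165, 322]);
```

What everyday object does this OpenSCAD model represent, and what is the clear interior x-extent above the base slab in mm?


An open box. The internal width is 413 mm.

A 453×205 base slab with four walls standing on it — an open box. The base is 453 mm wide and the walls are 20 mm thick, so the internal width is 453 − 2 × 20 = 413 mm.


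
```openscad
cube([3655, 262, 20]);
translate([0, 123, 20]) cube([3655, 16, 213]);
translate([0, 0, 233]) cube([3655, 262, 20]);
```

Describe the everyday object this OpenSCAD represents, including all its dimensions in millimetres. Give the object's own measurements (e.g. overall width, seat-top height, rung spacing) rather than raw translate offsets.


An I-beam lying along x, 3655 mm long. Overall section height 253 mm. Two flanges 262 mm wide (y) and 20 mm thick, one on the floor and one at the top; a web 16 mm thick runs between them, centred on the flange width.


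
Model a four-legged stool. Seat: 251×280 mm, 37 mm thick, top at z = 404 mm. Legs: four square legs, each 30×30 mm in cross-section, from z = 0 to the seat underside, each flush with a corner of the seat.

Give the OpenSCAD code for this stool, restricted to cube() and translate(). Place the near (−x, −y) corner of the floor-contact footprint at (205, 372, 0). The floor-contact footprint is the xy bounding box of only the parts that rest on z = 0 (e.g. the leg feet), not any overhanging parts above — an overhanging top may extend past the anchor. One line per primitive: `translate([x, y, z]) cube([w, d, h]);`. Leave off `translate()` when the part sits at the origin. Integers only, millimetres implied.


translate([205, 372, 367]) cube([251, 280, 37]);
translate([205, 372, 0]) cube([30, 30, 367]);
translate([426, 372, 0]) cube([30, 30, 367]);
translate([205, 622, 0]) cube([30, 30, 367]);
translate([426, 622, 0]) cube([30, 30, 367]);


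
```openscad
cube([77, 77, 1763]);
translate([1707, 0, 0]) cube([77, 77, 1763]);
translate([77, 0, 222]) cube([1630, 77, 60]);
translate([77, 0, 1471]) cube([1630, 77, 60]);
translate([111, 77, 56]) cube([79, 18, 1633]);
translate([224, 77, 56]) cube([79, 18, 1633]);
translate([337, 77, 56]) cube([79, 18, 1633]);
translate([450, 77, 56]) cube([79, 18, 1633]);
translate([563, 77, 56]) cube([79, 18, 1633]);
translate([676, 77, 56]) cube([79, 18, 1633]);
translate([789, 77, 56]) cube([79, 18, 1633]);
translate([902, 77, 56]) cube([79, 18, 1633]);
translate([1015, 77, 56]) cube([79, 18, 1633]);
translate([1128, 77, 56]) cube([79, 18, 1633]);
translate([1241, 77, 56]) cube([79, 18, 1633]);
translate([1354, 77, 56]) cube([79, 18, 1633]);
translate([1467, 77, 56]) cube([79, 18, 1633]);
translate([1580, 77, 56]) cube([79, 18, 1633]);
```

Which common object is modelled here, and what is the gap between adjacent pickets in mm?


A fence section. The picket gap is 34 mm.

Two posts, two rails, 14 pickets — a fence section. Span 1630 mm holds 14 pickets of 79 mm with 15 equal gaps: ⌊(1630 − 14·79) / 15⌋ = 34 mm.


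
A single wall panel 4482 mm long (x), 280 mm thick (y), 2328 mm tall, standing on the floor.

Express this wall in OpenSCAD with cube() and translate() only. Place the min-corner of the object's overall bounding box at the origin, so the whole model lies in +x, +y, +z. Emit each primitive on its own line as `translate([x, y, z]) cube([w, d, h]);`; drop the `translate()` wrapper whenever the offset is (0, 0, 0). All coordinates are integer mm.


cube([4482, 280, 2328]);


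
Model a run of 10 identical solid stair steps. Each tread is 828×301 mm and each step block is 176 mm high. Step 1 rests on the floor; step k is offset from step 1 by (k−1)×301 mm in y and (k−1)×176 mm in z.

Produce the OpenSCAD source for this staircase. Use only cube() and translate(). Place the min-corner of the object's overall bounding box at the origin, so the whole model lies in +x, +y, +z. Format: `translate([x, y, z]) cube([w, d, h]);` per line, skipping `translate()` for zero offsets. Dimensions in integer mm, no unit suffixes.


cube([828, 301, 176]);
translate([0, 301, 176]) cube([828, 301, 176]);
translate([0, 602, 352]) cube([828, 301, 176]);
translate([0, 903, 528]) cube([828, 301, 176]);
translate([0, 1204, 704]) cube([828, 301, 176]);
translate([0, 1505, 880]) cube([828, 301, 176]);
translate([0, 1806, 1056]) cube([828, 301, 176]);
translate([0, 2107, 1232]) cube([828, 301, 176]);
translate([0, 2408, 1408]) cube([828, 301, 176]);
translate([0, 2709, 1584]) cube([828, 301, 176]);


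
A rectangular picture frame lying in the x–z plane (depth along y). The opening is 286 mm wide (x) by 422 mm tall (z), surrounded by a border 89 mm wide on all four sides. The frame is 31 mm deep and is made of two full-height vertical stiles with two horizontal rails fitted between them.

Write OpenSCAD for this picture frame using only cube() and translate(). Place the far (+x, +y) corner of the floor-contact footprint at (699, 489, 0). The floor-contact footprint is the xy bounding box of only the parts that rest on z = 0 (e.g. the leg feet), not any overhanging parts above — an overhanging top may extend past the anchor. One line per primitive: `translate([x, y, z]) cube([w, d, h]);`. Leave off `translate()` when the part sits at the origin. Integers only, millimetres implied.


translate([235, 458, 0]) cube([89, 31, 600]);
translate([610, 458, 0]) cube([89, 31, 600]);
translate([324, 458, 0]) cube([286, 31, 89]);
translate([324, 458, 511]) cube([286, 31, 89]);


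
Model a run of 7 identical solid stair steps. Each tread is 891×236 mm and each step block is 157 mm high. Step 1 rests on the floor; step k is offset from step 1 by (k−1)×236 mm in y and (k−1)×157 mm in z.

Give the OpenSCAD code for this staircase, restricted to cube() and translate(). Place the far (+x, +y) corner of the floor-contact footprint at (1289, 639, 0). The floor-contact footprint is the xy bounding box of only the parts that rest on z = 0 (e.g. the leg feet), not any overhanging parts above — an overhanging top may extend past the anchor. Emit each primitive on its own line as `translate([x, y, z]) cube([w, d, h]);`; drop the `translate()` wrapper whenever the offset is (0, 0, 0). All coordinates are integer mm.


translate([398, 403, 0]) cube([891, 236, 157]);
translate([398, 639, 157]) cube([891, 236, 157]);
translate([398, 875, 314]) cube([891, 236, 157]);
translate([398, 1111, 471]) cube([891, 236, 157]);
translate([398, 1347, 628]) cube([891, 236, 157]);
translate([398, 1583, 785]) cube([891, 236, 157]);
translate([398, 1819, 942]) cube([891, 236, 157]);


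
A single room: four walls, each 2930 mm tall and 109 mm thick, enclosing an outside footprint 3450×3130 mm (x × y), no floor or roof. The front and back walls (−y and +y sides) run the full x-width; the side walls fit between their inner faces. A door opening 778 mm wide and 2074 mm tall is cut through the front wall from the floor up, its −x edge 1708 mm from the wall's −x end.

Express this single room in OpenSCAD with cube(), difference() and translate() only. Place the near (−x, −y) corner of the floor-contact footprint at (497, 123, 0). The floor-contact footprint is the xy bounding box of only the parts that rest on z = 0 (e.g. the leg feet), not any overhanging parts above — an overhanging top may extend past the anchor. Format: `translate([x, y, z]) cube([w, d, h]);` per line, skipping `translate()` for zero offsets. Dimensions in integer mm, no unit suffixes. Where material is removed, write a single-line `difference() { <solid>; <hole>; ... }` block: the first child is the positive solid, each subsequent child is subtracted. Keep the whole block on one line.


difference() { translate([497, 123, 0]) cube([3450, 109, 2930]); translate([2205, 123, 0]) cube([778, 109, 2074]); }
translate([497, 3144, 0]) cube([3450, 109, 2930]);
translate([497, 232, 0]) cube([109, 2912, 2930]);
translate([3838, 232, 0]) cube([109, 2912, 2930]);


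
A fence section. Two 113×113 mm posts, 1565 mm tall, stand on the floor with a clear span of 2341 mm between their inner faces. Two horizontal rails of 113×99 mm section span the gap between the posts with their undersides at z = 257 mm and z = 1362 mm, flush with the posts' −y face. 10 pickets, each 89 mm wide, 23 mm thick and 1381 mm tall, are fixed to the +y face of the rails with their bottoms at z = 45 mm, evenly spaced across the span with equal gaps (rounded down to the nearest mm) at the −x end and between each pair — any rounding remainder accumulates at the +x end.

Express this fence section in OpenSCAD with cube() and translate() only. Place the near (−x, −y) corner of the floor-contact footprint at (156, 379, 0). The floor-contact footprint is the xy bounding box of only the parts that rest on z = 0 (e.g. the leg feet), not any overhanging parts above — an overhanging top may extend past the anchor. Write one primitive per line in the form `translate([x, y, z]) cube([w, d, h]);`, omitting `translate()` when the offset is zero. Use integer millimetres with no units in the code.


translate([156, 379, 0]) cube([113, 113, 1565]);
translate([2610, 379, 0]) cube([113, 113, 1565]);
translate([269, 379, 257]) cube([2341, 113, 99]);
translate([269, 379, 1362]) cube([2341, 113, 99]);
translate([400, 492, 45]) cube([89, 23, 1381]);
translate([620, 492, 45]) cube([89, 23, 1381]);
translate([840, 492, 45]) cube([89, 23, 1381]);
translate([1060, 492, 45]) cube([89, 23, 1381]);
translate([1280, 492, 45]) cube([89, 23, 1381]);
translate([1500, 492, 45]) cube([89, 23, 1381]);
translate([1720, 492, 45]) cube([89, 23, 1381]);
translate([1940, 492, 45]) cube([89, 23, 1381]);
translate([2160, 492, 45]) cube([89, 23, 1381]);
translate([2380, 492, 45]) cube([89, 23, 1381]);


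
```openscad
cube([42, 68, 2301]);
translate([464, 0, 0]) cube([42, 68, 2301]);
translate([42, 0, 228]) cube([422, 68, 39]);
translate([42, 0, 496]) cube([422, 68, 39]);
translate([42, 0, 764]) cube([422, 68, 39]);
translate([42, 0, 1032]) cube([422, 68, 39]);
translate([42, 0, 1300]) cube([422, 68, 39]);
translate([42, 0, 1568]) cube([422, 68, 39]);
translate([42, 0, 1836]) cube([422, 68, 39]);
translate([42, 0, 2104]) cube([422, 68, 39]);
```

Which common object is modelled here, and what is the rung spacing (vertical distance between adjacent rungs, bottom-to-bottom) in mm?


A ladder. The rung spacing is 268 mm.

Two tall 42×68 posts with 8 short bars between them — a ladder. Adjacent rungs sit at z = 228 and z = 496, so the spacing is 496 − 228 = 268 mm.


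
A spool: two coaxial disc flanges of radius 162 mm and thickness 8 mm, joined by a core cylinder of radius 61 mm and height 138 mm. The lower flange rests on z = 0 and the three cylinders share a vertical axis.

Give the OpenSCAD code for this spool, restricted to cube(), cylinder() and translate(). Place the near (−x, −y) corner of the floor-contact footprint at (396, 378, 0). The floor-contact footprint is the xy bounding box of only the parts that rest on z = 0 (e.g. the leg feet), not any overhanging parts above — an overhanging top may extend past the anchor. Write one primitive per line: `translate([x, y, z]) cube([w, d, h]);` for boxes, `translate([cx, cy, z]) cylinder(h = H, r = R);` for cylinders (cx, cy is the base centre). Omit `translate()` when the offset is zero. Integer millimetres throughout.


translate([558, 540, 0]) cylinder(h = 8, r = 162);
translate([558, 540, 8]) cylinder(h = 138, r = 61);
translate([558, 540, 146]) cylinder(h = 8, r = 162);


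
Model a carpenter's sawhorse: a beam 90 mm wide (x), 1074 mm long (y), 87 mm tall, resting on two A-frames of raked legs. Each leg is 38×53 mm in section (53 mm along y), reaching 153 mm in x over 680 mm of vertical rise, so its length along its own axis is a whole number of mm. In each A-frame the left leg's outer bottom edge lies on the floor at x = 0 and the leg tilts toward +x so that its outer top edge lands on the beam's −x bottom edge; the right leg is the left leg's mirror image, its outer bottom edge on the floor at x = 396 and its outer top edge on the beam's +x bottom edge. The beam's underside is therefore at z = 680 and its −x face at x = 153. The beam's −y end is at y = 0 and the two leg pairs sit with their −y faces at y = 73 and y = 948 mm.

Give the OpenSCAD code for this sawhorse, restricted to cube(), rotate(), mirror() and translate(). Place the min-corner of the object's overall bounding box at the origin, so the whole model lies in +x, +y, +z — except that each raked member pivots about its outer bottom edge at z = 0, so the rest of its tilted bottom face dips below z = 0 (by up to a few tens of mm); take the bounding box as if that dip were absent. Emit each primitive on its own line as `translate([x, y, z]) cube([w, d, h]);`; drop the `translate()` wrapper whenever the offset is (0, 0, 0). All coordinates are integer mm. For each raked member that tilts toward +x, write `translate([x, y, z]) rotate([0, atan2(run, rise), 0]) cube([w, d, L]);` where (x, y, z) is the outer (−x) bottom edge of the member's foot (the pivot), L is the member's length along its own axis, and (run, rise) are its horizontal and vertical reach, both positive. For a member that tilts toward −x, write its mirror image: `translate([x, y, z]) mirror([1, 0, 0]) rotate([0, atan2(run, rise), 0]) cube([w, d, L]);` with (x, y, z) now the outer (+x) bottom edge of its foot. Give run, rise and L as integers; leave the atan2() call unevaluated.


translate([153, 0, 680]) cube([90, 1074, 87]);
translate([0, 73, 0]) rotate([0, atan2(153, 680), 0]) cube([38, 53, 697]);
translate([396, 73, 0]) mirror([1, 0, 0]) rotate([0, atan2(153, 680), 0]) cube([38, 53, 697]);
translate([0, 948, 0]) rotate([0, atan2(153, 680), 0]) cube([38, 53, 697]);
translate([396, 948, 0]) mirror([1, 0, 0]) rotate([0, atan2(153, 680), 0]) cube([38, 53, 697]);


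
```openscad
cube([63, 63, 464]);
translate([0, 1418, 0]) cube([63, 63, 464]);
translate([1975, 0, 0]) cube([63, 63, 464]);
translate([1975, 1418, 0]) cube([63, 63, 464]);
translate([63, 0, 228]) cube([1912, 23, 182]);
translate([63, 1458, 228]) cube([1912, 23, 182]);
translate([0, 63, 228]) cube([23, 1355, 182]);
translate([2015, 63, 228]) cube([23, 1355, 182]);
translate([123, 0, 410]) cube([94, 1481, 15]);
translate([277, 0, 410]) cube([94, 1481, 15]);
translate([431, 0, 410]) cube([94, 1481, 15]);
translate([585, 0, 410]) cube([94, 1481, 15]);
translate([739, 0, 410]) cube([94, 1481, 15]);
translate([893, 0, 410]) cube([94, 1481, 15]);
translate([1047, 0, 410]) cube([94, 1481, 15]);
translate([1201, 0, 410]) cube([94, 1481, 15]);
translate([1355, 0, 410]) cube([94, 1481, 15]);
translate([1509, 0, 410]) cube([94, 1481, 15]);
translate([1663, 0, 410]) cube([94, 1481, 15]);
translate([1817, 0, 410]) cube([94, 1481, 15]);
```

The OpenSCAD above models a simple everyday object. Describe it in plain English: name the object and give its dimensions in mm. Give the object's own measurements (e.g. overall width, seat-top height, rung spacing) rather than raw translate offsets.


A bed frame 2038 mm long (x) by 1481 mm wide (y). Four 63×63 mm corner posts, 464 mm tall, at the corners of the footprint. Four rails of 23 mm thickness and 182 mm height run between adjacent posts with their undersides at z = 228 mm, their outer faces flush with the outside of the frame (the two x-running rails run between the posts' inner faces; the two y-running rails run between the posts' inner faces). 12 slats, each 94 mm wide (x) and 15 mm thick, lie across the top of the two x-running rails, running the full 1481 mm width of the frame in y; along x they sit between the end posts with a 60 mm gap after the −x posts and between neighbouring slats, leaving 64 mm before the +x posts.


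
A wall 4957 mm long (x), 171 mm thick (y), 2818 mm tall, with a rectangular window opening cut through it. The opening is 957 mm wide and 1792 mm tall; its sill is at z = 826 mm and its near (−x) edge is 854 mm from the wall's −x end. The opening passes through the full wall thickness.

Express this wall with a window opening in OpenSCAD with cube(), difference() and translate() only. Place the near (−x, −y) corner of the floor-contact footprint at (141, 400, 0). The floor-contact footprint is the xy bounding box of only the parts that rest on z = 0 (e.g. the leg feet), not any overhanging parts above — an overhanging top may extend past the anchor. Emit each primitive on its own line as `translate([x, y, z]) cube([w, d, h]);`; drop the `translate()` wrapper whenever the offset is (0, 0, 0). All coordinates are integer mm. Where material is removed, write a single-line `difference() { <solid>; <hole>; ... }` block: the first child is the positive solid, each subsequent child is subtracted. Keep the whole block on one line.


difference() { translate([141, 400, 0]) cube([4957, 171, 2818]); translate([995, 400, 826]) cube([957, 171, 1792]); }


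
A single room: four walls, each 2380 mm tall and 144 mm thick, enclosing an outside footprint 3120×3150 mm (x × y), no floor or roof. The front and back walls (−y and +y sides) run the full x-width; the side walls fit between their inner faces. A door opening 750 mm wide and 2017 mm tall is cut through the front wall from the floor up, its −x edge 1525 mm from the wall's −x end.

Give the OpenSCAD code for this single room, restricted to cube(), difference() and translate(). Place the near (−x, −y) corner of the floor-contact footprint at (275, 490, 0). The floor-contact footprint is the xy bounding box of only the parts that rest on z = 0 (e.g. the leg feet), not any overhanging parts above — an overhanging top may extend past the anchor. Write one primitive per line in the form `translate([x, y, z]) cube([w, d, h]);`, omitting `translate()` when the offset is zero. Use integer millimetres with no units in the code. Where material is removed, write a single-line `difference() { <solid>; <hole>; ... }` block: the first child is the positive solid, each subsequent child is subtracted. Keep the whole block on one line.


difference() { translate([275, 490, 0]) cube([3120, 144, 2380]); translate([1800, 490, 0]) cube([750, 144, 2017]); }
translate([275, 3496, 0]) cube([3120, 144, 2380]);
translate([275, 634, 0]) cube([144, 2862, 2380]);
translate([3251, 634, 0]) cube([144, 2862, 2380]);


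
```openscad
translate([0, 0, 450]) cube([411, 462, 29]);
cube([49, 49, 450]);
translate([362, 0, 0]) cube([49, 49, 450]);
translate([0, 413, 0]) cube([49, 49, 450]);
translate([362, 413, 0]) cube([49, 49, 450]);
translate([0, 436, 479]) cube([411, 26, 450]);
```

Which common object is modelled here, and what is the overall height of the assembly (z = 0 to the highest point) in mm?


A chair. The overall height is 929 mm.

A slab on four corner posts with a tall panel at the back — a chair. The seat slab sits at z = 450 with thickness 29, and the 450 mm backrest starts at the seat top, so the overall height is 450 + 29 + 450 = 929 mm.


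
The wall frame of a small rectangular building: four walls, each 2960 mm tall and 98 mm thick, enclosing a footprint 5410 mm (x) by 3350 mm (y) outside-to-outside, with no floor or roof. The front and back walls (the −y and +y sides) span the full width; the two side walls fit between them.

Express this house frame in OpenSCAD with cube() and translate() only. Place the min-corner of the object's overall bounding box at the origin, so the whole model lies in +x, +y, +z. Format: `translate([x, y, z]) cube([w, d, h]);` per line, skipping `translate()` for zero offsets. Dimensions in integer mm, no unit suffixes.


cube([5410, 98, 2960]);
translate([0, 3252, 0]) cube([5410, 98, 2960]);
translate([0, 98, 0]) cube([98, 3154, 2960]);
translate([5312, 98, 0]) cube([98, 3154, 2960]);


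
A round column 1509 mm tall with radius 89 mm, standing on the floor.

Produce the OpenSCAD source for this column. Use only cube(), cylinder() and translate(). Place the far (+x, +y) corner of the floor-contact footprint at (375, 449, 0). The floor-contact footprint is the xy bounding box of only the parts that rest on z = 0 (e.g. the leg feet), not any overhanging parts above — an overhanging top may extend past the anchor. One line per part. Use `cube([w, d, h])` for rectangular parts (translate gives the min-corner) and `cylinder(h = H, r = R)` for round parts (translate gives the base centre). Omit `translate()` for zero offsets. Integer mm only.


translate([286, 360, 0]) cylinder(h = 1509, r = 89);
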